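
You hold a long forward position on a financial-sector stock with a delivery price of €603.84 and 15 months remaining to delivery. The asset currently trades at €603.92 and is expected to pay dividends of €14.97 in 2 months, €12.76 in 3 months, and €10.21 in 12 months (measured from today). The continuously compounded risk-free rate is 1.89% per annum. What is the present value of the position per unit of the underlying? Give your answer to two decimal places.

PV(remaining dividends) I = 14.97·e^(−0.0189·2/12) + 12.76·e^(−0.0189·3/12) + 10.21·e^(−0.0189·12/12) = 37.6416
Current forward F = (S − I)·e^(rT) = (603.92 − 37.6416)·e^(0.0189·15/12) = 566.2784 × 1.023906 = 579.8159
Value (long) = (F − K)·e^(−rT) = (579.8159 − 603.84) × 0.976652 = -23.4632
Value = -€23.46

-€23.46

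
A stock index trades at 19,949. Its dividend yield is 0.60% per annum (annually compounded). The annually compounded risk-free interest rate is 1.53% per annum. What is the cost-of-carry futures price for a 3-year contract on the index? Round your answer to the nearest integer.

F = S · (1+r)^T / (1+q)^T
= 19949 × 1.046606 / 1.018108 = 19949 × 1.027991
F = 20,507

20,507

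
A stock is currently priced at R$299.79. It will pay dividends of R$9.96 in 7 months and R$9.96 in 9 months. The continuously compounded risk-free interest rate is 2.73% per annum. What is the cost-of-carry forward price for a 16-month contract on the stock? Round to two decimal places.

PV(dividends) I = 9.96·e^(−0.0273·7/12) + 9.96·e^(−0.0273·9/12)
I = 9.8026 + 9.7581 = 19.5607
F = (S − I)·e^(rT) = (299.79 − 19.5607) · e^(0.0273·16/12)
= 280.2293 · e^0.036400 = 280.2293 × 1.037071 = R$290.62

R$290.62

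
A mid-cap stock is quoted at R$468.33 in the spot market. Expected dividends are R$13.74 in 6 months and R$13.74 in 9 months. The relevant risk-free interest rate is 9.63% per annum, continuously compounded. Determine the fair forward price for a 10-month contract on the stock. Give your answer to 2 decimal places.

R$479.42

PV(dividends) I = 13.74·e^(−0.0963·6/12) + 13.74·e^(−0.0963·9/12)
I = 13.0941 + 12.7826 = 25.8767
F = (S − I)·e^(rT) = (468.33 − 25.8767) · e^(0.0963·10/12)
= 442.4533 · e^0.080250 = 442.4533 × 1.083558 = R$479.42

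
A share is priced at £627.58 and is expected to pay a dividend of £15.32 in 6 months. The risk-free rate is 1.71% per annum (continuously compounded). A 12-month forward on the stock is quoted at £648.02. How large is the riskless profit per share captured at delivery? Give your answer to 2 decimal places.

£25.07 per share

PV(dividends) I = 15.32·e^(−0.0171·6/12) = 15.1896
Fair forward F* = (S − I)·e^(rT) = (627.58 − 15.1896)·e^0.017100 = 612.3904 × 1.017247 = 622.9523
Market £648.02 > fair 622.9523: forward overpriced → cash-and-carry (borrow at r, buy the stock and collect the dividends, short the forward).
Profit at T = |F_mkt − F*| = |648.02 − 622.9523| = £25.07 per share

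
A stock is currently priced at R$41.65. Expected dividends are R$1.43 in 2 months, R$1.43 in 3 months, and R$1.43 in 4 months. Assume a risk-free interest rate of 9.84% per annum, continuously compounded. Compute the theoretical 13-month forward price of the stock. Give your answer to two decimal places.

R$41.68

PV(dividends) I = 1.43·e^(−0.0984·2/12) + 1.43·e^(−0.0984·3/12) + 1.43·e^(−0.0984·4/12)
I = 1.4067 + 1.3953 + 1.3839 = 4.1859
F = (S − I)·e^(rT) = (41.65 − 4.1859) · e^(0.0984·13/12)
= 37.4641 · e^0.106600 = 37.4641 × 1.112489 = R$41.68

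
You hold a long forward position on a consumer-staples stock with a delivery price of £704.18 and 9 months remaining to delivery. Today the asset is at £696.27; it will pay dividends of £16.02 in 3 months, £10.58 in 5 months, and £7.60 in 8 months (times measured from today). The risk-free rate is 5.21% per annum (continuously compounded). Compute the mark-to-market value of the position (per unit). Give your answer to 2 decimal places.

PV(remaining dividends) I = 16.02·e^(−0.0521·3/12) + 10.58·e^(−0.0521·5/12) + 7.60·e^(−0.0521·8/12) = 33.5061
Current forward F = (S − I)·e^(rT) = (696.27 − 33.5061)·e^(0.0521·9/12) = 662.7639 × 1.039848 = 689.1737
Value (long) = (F − K)·e^(−rT) = (689.1737 − 704.18) × 0.961679 = -14.4312
Value = -£14.43

-£14.43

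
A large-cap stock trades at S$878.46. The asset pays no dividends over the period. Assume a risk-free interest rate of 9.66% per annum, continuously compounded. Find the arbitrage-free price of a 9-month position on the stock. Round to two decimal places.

F = S·e^(rT) = 878.46 · e^(0.0966 × 9/12)
= 878.46 · e^0.072450 = 878.46 × 1.075139
F = S$944.47

S$944.47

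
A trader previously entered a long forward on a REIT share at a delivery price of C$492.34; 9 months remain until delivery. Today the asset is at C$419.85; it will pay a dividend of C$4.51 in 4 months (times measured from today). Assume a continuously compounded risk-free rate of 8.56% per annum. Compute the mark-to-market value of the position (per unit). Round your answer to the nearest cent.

PV(remaining dividends) I = 4.51·e^(−0.0856·4/12) = 4.3831
Current forward F = (S − I)·e^(rT) = (419.85 − 4.3831)·e^(0.0856·9/12) = 415.4669 × 1.066306 = 443.0148
Value (long) = (F − K)·e^(−rT) = (443.0148 − 492.34) × 0.937817 = -46.2580
Value = -C$46.26

-C$46.26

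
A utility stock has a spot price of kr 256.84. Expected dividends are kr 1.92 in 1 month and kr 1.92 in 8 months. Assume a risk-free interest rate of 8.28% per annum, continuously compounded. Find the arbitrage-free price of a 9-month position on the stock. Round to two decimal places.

kr 269.33

PV(dividends) I = 1.92·e^(−0.0828·1/12) + 1.92·e^(−0.0828·8/12)
I = 1.9068 + 1.8169 = 3.7237
F = (S − I)·e^(rT) = (256.84 − 3.7237) · e^(0.0828·9/12)
= 253.1163 · e^0.062100 = 253.1163 × 1.064069 = kr 269.33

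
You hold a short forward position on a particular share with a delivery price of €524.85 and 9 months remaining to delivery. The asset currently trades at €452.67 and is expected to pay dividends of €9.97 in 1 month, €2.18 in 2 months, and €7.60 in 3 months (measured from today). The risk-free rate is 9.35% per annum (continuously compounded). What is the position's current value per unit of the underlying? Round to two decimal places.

PV(remaining dividends) I = 9.97·e^(−0.0935·1/12) + 2.18·e^(−0.0935·2/12) + 7.60·e^(−0.0935·3/12) = 19.4633
Current forward F = (S − I)·e^(rT) = (452.67 − 19.4633)·e^(0.0935·9/12) = 433.2067 × 1.072642 = 464.6757
Value (long) = (F − K)·e^(−rT) = (464.6757 − 524.85) × 0.932277 = -56.0991
Short position value = −(long value) = €56.10

€56.10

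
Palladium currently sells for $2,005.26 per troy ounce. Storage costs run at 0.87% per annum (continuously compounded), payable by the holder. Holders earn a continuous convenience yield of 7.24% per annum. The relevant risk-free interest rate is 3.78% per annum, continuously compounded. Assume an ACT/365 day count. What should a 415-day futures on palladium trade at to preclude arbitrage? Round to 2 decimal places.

$1,947.07 per troy ounce

Net carry = r + u − y = 0.0378 + 0.0087 − 0.0724 = -0.0259
F = S·e^((r+u−y)T) = 2005.26 · e^(-0.0259 × 415/365) = 2005.26 · e^-0.02944795
= 2005.26 × 0.97098142 = $1,947.07 per troy ounce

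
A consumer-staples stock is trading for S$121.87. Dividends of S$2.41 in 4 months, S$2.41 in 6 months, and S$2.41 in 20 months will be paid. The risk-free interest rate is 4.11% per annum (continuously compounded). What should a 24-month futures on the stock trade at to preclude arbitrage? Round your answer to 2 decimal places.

PV(dividends) I = 2.41·e^(−0.0411·4/12) + 2.41·e^(−0.0411·6/12) + 2.41·e^(−0.0411·20/12)
I = 2.3772 + 2.3610 + 2.2504 = 6.9886
F = (S − I)·e^(rT) = (121.87 − 6.9886) · e^(0.0411·24/12)
= 114.8814 · e^0.082200 = 114.8814 × 1.085673 = S$124.72

S$124.72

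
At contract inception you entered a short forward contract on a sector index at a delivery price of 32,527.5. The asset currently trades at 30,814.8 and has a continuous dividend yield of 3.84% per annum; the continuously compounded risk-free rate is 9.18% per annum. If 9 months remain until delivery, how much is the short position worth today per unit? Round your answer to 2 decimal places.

423.35

Current fair forward for the remaining 9 months: F = S·e^((r − q)·T), (r − q) = 0.0918 − 0.0384 = 0.0534
F = 30814.8 · e^(0.0534 × 9/12) = 30814.8 × 1.04086282 = 32073.9796
Value of long forward = (F − K)·e^(−rT) = (32073.9796 − 32527.5) · e^(−0.0918·9/12)
= -453.5204 × 0.93346669 = -423.35
Short position value = −(long value) = 423.35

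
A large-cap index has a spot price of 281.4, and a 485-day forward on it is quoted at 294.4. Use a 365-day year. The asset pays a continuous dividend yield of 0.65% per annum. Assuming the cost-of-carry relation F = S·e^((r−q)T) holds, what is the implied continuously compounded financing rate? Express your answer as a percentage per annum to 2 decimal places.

From F = S·e^((r−q)T): (r − q) = ln(F/S)/T
ln(294.4/281.4) = ln(1.046198) = 0.045163
(r − q) = 0.045163 / (485/365) = 0.033989
r = ln(F/S)/T + q = 0.033989 + 0.0065 = 0.040489
r = 4.05%

4.05%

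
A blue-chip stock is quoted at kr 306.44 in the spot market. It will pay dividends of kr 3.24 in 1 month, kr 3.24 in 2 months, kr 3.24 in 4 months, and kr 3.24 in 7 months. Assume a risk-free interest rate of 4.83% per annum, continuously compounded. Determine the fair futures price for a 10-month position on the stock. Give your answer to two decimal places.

PV(dividends) I = 3.24·e^(−0.0483·1/12) + 3.24·e^(−0.0483·2/12) + 3.24·e^(−0.0483·4/12) + 3.24·e^(−0.0483·7/12)
I = 3.2270 + 3.2140 + 3.1883 + 3.1500 = 12.7793
F = (S − I)·e^(rT) = (306.44 − 12.7793) · e^(0.0483·10/12)
= 293.6607 · e^0.040250 = 293.6607 × 1.041071 = kr 305.72

kr 305.72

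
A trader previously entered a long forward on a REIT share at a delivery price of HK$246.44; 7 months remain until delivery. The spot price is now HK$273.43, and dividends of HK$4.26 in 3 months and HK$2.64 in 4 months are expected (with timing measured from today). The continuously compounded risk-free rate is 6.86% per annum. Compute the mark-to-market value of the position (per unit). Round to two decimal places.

PV(remaining dividends) I = 4.26·e^(−0.0686·3/12) + 2.64·e^(−0.0686·4/12) = 6.7679
Current forward F = (S − I)·e^(rT) = (273.43 − 6.7679)·e^(0.0686·7/12) = 266.6621 × 1.040828 = 277.5494
Value (long) = (F − K)·e^(−rT) = (277.5494 − 246.44) × 0.960773 = 29.8891
Value = HK$29.89

HK$29.89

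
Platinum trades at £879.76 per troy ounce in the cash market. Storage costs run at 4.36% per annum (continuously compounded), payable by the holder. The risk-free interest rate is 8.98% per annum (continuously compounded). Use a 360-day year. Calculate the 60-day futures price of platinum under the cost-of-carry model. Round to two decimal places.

Net carry = r + u − y = 0.0898 + 0.0436 − 0.0000 = 0.1334
F = S·e^((r+u−y)T) = 879.76 · e^(0.1334 × 60/360) = 879.76 · e^0.022233
= 879.76 × 1.022482 = £899.54 per troy ounce

£899.54 per troy ounce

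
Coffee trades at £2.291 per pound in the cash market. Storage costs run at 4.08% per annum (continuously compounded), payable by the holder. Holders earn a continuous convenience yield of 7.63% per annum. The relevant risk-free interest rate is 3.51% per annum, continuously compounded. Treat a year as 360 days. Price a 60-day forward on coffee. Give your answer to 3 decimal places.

Net carry = r + u − y = 0.0351 + 0.0408 − 0.0763 = -0.0004
F = S·e^((r+u−y)T) = 2.291 · e^(-0.0004 × 60/360) = 2.291 · e^-0.000067
= 2.291 × 0.999933 = £2.291 per pound

£2.291 per pound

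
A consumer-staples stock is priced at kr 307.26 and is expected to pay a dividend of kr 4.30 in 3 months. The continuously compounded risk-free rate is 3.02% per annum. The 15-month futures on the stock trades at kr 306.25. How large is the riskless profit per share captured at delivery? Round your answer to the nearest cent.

PV(dividends) I = 4.30·e^(−0.0302·3/12) = 4.2677
Fair futures F* = (S − I)·e^(rT) = (307.26 − 4.2677)·e^0.037750 = 302.9923 × 1.038472 = 314.6490
Market kr 306.25 < fair 314.6490: forward underpriced → reverse cash-and-carry (short the stock, invest proceeds at r, pay the dividends, go long the forward).
Profit at T = |F_mkt − F*| = |306.25 − 314.6490| = kr 8.40 per share

kr 8.40 per share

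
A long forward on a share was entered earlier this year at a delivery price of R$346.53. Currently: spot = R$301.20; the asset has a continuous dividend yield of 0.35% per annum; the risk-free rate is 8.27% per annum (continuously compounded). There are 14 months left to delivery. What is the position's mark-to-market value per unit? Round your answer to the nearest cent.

Current fair forward for the remaining 14 months: F = S·e^((r − q)·T), (r − q) = 0.0827 − 0.0035 = 0.0792
F = 301.20 · e^(0.0792 × 14/12) = 301.20 × 1.096803 = 330.3571
Value of long forward = (F − K)·e^(−rT) = (330.3571 − 346.53) · e^(−0.0827·14/12)
= -16.1729 × 0.908025 = -14.69

-R$14.69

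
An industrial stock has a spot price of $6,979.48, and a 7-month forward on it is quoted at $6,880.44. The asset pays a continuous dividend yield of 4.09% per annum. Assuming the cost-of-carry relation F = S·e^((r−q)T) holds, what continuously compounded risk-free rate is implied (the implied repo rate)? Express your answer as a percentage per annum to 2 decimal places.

From F = S·e^((r−q)T): (r − q) = ln(F/S)/T
ln(6880.44/6979.48) = ln(0.985810) = -0.014292
(r − q) = -0.014292 / (7/12) = -0.024501
r = ln(F/S)/T + q = -0.024501 + 0.0409 = 0.016399
r = 1.64%

1.64%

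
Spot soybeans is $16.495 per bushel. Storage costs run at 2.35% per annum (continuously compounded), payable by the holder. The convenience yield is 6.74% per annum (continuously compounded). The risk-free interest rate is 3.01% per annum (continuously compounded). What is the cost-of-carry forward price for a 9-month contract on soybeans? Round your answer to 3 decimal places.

$16.325 per bushel

Net carry = r + u − y = 0.0301 + 0.0235 − 0.0674 = -0.0138
F = S·e^((r+u−y)T) = 16.495 · e^(-0.0138 × 9/12) = 16.495 · e^-0.010350
= 16.495 × 0.989703 = $16.325 per bushel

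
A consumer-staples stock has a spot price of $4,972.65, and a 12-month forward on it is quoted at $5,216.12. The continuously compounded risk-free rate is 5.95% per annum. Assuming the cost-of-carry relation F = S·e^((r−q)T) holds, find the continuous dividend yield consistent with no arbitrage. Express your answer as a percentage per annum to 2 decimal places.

From F = S·e^((r−q)T): (r − q) = ln(F/S)/T
ln(5216.12/4972.65) = ln(1.048962) = 0.047801
(r − q) = 0.047801 / (12/12) = 0.047801
q = r − ln(F/S)/T = 0.0595 − 0.047801 = 0.011699
q = 1.17%

1.17%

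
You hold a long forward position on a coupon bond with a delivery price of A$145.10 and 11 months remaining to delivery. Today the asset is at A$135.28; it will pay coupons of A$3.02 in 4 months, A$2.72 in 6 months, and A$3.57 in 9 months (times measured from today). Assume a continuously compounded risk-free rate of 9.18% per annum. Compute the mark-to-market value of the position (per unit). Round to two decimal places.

PV(remaining coupons) I = 3.02·e^(−0.0918·4/12) + 2.72·e^(−0.0918·6/12) + 3.57·e^(−0.0918·9/12) = 8.8594
Current forward F = (S − I)·e^(rT) = (135.28 − 8.8594)·e^(0.0918·11/12) = 126.4206 × 1.087792 = 137.5193
Value (long) = (F − K)·e^(−rT) = (137.5193 − 145.10) × 0.919293 = -6.9689
Value = -A$6.97

-A$6.97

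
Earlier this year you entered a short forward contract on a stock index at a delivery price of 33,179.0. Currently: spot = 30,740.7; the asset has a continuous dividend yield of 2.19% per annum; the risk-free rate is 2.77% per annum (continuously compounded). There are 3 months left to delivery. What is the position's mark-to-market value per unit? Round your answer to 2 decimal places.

2377.17

Current fair forward for the remaining 3 months: F = S·e^((r − q)·T), (r − q) = 0.0277 − 0.0219 = 0.0058
F = 30740.7 · e^(0.0058 × 3/12) = 30740.7 × 1.00145105 = 30785.3063
Value of long forward = (F − K)·e^(−rT) = (30785.3063 − 33179.0) · e^(−0.0277·3/12)
= -2393.6937 × 0.99309892 = -2377.17
Short position value = −(long value) = 2377.17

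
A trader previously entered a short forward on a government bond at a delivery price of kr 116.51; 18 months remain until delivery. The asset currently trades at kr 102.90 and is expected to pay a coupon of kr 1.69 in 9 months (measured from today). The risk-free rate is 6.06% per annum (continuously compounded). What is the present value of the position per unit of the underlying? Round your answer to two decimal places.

PV(remaining coupons) I = 1.69·e^(−0.0606·9/12) = 1.6149
Current forward F = (S − I)·e^(rT) = (102.90 − 1.6149)·e^(0.0606·18/12) = 101.2851 × 1.095159 = 110.9233
Value (long) = (F − K)·e^(−rT) = (110.9233 − 116.51) × 0.913109 = -5.1013
Short position value = −(long value) = kr 5.10

kr 5.10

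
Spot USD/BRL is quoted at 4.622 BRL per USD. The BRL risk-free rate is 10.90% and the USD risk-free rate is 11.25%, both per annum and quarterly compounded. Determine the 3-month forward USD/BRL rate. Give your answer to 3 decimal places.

4.618

By covered interest parity, F = S · (1+r_BRL/4)^(4T) / (1+r_USD/4)^(4T)
= 4.622 × 1.027250 / 1.028125 = 4.622 × 0.999149
F = 4.618 BRL per USD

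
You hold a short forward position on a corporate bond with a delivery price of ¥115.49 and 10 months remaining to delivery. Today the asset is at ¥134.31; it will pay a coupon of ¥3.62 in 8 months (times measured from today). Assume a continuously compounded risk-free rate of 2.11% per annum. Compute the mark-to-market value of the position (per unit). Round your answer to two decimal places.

-¥17.26

PV(remaining coupons) I = 3.62·e^(−0.0211·8/12) = 3.5694
Current forward F = (S − I)·e^(rT) = (134.31 − 3.5694)·e^(0.0211·10/12) = 130.7406 × 1.017739 = 133.0598
Value (long) = (F − K)·e^(−rT) = (133.0598 − 115.49) × 0.982570 = 17.2636
Short position value = −(long value) = -¥17.26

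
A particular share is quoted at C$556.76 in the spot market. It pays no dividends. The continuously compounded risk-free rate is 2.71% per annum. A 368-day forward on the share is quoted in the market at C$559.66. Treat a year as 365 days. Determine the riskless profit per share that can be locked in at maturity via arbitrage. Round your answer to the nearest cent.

C$12.52 per share

Fair forward: F* = S·e^(carry·T), with carry = r = 0.0271
F* = 556.76 · e^(0.0271 × 368/365) = 556.76 · e^0.027323 = 556.76 × 1.027700 = C$572.1823
Market C$559.66 < fair C$572.1823: forward underpriced → reverse cash-and-carry (short spot, go long the forward).
At maturity, profit = |F_mkt − F*| = |559.66 − 572.1823| = C$12.52 per share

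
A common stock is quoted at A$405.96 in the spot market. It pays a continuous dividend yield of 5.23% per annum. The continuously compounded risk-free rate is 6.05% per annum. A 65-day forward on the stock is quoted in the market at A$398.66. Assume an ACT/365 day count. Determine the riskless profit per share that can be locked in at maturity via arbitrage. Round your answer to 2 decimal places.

A$7.89 per share

Fair forward: F* = S·e^(carry·T), with carry = (r − q) = 0.0605 − 0.0523 = 0.0082
F* = 405.96 · e^(0.0082 × 65/365) = 405.96 · e^0.001460 = 405.96 × 1.001461 = A$406.5531
Market A$398.66 < fair A$406.5531: forward underpriced → reverse cash-and-carry (short spot, go long the forward).
At maturity, profit = |F_mkt − F*| = |398.66 − 406.5531| = A$7.89 per share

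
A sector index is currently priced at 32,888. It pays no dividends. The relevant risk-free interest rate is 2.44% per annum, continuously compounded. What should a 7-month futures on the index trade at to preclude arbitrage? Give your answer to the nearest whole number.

F = S·e^(rT) = 32888 · e^(0.0244 × 7/12)
= 32888 · e^0.014233 = 32888 × 1.014335
F = 33,359

33,359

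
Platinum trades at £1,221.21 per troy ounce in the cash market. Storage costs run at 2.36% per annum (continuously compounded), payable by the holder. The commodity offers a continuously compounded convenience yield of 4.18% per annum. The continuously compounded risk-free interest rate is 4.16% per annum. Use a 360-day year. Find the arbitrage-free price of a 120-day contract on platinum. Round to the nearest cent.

£1,230.77 per troy ounce

Net carry = r + u − y = 0.0416 + 0.0236 − 0.0418 = 0.0234
F = S·e^((r+u−y)T) = 1221.21 · e^(0.0234 × 120/360) = 1221.21 · e^0.00780000
= 1221.21 × 1.00783050 = £1,230.77 per troy ounce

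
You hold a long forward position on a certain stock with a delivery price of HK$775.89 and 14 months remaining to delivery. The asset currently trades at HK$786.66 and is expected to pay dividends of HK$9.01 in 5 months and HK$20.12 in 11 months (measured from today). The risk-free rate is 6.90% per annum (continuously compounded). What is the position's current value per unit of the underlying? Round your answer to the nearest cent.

PV(remaining dividends) I = 9.01·e^(−0.0690·5/12) + 20.12·e^(−0.0690·11/12) = 27.6415
Current forward F = (S − I)·e^(rT) = (786.66 − 27.6415)·e^(0.0690·14/12) = 759.0185 × 1.083829 = 822.6463
Value (long) = (F − K)·e^(−rT) = (822.6463 − 775.89) × 0.922655 = 43.1399
Value = HK$43.14

HK$43.14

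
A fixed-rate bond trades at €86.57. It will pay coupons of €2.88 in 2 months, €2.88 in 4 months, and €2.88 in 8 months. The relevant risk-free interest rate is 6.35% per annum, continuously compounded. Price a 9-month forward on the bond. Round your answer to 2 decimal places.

€81.95

PV(coupons) I = 2.88·e^(−0.0635·2/12) + 2.88·e^(−0.0635·4/12) + 2.88·e^(−0.0635·8/12)
I = 2.8497 + 2.8197 + 2.7606 = 8.4300
F = (S − I)·e^(rT) = (86.57 − 8.4300) · e^(0.0635·9/12)
= 78.1400 · e^0.047625 = 78.1400 × 1.048777 = €81.95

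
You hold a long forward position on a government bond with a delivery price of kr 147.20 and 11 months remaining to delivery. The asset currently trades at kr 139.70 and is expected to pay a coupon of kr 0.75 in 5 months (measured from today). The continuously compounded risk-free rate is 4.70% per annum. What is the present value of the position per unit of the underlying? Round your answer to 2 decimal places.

-kr 2.03

PV(remaining coupons) I = 0.75·e^(−0.0470·5/12) = 0.7355
Current forward F = (S − I)·e^(rT) = (139.70 − 0.7355)·e^(0.0470·11/12) = 138.9645 × 1.044025 = 145.0824
Value (long) = (F − K)·e^(−rT) = (145.0824 − 147.20) × 0.957832 = -2.0283
Value = -kr 2.03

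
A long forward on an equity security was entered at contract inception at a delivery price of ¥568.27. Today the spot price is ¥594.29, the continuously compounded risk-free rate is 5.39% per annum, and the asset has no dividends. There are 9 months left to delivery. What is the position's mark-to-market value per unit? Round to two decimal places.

¥48.53

Current fair forward for the remaining 9 months: F = S·e^(r·T), r = 0.0539
F = 594.29 · e^(0.0539 × 9/12) = 594.29 × 1.041253 = 618.8062
Value of long forward = (F − K)·e^(−rT) = (618.8062 − 568.27) · e^(−0.0539·9/12)
= 50.5362 × 0.960381 = 48.53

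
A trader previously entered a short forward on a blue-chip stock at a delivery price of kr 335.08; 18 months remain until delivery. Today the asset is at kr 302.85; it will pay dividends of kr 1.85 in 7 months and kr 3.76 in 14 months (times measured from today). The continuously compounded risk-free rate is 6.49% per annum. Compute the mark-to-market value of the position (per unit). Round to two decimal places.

PV(remaining dividends) I = 1.85·e^(−0.0649·7/12) + 3.76·e^(−0.0649·14/12) = 5.2671
Current forward F = (S − I)·e^(rT) = (302.85 − 5.2671)·e^(0.0649·18/12) = 297.5829 × 1.102246 = 328.0096
Value (long) = (F − K)·e^(−rT) = (328.0096 − 335.08) × 0.907238 = -6.4145
Short position value = −(long value) = kr 6.41

kr 6.41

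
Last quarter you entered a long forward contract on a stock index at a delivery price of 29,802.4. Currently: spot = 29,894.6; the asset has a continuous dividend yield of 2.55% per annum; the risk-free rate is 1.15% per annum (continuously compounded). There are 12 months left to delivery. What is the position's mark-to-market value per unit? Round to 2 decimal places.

Current fair forward for the remaining 12 months: F = S·e^((r − q)·T), (r − q) = 0.0115 − 0.0255 = -0.0140
F = 29894.6 · e^(-0.0140 × 12/12) = 29894.6 × 0.98609754 = 29478.9915
Value of long forward = (F − K)·e^(−rT) = (29478.9915 − 29802.4) · e^(−0.0115·12/12)
= -323.4085 × 0.98856587 = -319.71

-319.71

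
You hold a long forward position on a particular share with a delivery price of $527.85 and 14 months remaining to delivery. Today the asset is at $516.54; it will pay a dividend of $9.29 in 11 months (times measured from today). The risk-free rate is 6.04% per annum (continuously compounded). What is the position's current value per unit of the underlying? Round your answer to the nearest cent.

PV(remaining dividends) I = 9.29·e^(−0.0604·11/12) = 8.7896
Current forward F = (S − I)·e^(rT) = (516.54 − 8.7896)·e^(0.0604·14/12) = 507.7504 × 1.073009 = 544.8207
Value (long) = (F − K)·e^(−rT) = (544.8207 − 527.85) × 0.931959 = 15.8160
Value = $15.82

$15.82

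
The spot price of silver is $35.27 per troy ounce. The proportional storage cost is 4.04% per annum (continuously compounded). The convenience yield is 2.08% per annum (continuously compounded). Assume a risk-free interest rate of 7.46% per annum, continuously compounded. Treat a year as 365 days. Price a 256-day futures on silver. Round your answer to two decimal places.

Net carry = r + u − y = 0.0746 + 0.0404 − 0.0208 = 0.0942
F = S·e^((r+u−y)T) = 35.27 · e^(0.0942 × 256/365) = 35.27 · e^0.066069
= 35.27 × 1.068300 = $37.68 per troy ounce

$37.68 per troy ounce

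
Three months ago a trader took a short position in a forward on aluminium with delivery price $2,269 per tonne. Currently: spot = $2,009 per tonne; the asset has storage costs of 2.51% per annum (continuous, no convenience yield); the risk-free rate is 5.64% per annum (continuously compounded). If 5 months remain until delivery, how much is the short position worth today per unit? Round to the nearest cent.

Current fair forward for the remaining 5 months: F = S·e^((r + u)·T), (r + u) = 0.0564 + 0.0251 = 0.0815
F = 2009 · e^(0.0815 × 5/12) = 2009 × 1.03454150 = 2078.3939
Value of long forward = (F − K)·e^(−rT) = (2078.3939 − 2269) · e^(−0.0564·5/12)
= -190.6061 × 0.97677397 = -186.18
Short position value = −(long value) = $186.18

$186.18 per tonne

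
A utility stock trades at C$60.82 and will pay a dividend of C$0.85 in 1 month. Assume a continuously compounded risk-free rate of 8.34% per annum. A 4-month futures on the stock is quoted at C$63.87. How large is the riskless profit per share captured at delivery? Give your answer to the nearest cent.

C$2.20 per share

PV(dividends) I = 0.85·e^(−0.0834·1/12) = 0.8441
Fair futures F* = (S − I)·e^(rT) = (60.82 − 0.8441)·e^0.027800 = 59.9759 × 1.028190 = 61.6666
Market C$63.87 > fair 61.6666: forward overpriced → cash-and-carry (borrow at r, buy the stock and collect the dividends, short the forward).
Profit at T = |F_mkt − F*| = |63.87 − 61.6666| = C$2.20 per share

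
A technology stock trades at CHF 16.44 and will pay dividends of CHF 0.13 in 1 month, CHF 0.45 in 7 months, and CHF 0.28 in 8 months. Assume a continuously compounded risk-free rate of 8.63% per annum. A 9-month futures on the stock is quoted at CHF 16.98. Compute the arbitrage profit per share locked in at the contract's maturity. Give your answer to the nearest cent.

CHF 0.32 per share

PV(dividends) I = 0.13·e^(−0.0863·1/12) + 0.45·e^(−0.0863·7/12) + 0.28·e^(−0.0863·8/12) = 0.8213
Fair futures F* = (S − I)·e^(rT) = (16.44 − 0.8213)·e^0.064725 = 15.6187 × 1.066866 = 16.6631
Market CHF 16.98 > fair 16.6631: forward overpriced → cash-and-carry (borrow at r, buy the stock and collect the dividends, short the forward).
Profit at T = |F_mkt − F*| = |16.98 − 16.6631| = CHF 0.32 per share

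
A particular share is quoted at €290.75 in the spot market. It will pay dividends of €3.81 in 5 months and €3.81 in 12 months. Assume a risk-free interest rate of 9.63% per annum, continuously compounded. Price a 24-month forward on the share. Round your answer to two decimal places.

€343.87

PV(dividends) I = 3.81·e^(−0.0963·5/12) + 3.81·e^(−0.0963·12/12)
I = 3.6602 + 3.4602 = 7.1204
F = (S − I)·e^(rT) = (290.75 − 7.1204) · e^(0.0963·24/12)
= 283.6296 · e^0.192600 = 283.6296 × 1.212398 = €343.87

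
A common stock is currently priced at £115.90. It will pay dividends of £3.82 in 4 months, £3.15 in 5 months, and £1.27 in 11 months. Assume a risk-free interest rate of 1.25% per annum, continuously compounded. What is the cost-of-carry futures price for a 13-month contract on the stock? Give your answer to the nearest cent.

PV(dividends) I = 3.82·e^(−0.0125·4/12) + 3.15·e^(−0.0125·5/12) + 1.27·e^(−0.0125·11/12)
I = 3.8041 + 3.1336 + 1.2555 = 8.1932
F = (S − I)·e^(rT) = (115.90 − 8.1932) · e^(0.0125·13/12)
= 107.7068 · e^0.013542 = 107.7068 × 1.013634 = £109.18

£109.18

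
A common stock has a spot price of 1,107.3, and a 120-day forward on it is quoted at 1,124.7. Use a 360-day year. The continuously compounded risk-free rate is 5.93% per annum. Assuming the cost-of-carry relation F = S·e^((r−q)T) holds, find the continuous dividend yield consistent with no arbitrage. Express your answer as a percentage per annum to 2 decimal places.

1.25%

From F = S·e^((r−q)T): (r − q) = ln(F/S)/T
ln(1124.7/1107.3) = ln(1.015714) = 0.015592
(r − q) = 0.015592 / (120/360) = 0.046776
q = r − ln(F/S)/T = 0.0593 − 0.046776 = 0.012524
q = 1.25%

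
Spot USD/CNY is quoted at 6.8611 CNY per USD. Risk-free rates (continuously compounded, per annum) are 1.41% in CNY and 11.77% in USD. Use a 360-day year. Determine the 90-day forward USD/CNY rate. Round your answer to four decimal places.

6.6857

F = S·e^((r_CNY − r_USD)T) = 6.8611 · e^((0.0141 − 0.1177) × 90/360)
= 6.8611 · e^-0.025900 = 6.8611 × 0.974433
F = 6.6857 CNY per USD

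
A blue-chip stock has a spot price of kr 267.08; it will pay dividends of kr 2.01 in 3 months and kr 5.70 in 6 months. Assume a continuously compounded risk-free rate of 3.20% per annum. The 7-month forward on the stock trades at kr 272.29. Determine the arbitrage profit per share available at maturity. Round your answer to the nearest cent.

kr 7.92 per share

PV(dividends) I = 2.01·e^(−0.0320·3/12) + 5.70·e^(−0.0320·6/12) = 7.6035
Fair forward F* = (S − I)·e^(rT) = (267.08 − 7.6035)·e^0.018667 = 259.4765 × 1.018842 = 264.3656
Market kr 272.29 > fair 264.3656: forward overpriced → cash-and-carry (borrow at r, buy the stock and collect the dividends, short the forward).
Profit at T = |F_mkt − F*| = |272.29 − 264.3656| = kr 7.92 per share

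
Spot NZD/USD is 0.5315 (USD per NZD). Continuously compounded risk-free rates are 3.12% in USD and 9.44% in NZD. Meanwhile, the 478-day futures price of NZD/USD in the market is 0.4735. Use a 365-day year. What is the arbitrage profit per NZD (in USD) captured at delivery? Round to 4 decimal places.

0.0158 per NZD (in USD)

Fair futures: F* = S·e^(carry·T), with carry = (r_USD − r_NZD) = 0.0312 − 0.0944 = -0.0632
F* = 0.5315 · e^(-0.0632 × 478/365) = 0.5315 · e^-0.082766 = 0.5315 × 0.920567 = 0.4893
Market 0.4735 < fair 0.4893: forward underpriced → reverse cash-and-carry (short spot, go long the forward).
At maturity, profit = |F_mkt − F*| = |0.4735 − 0.4893| = 0.0158 per NZD (in USD)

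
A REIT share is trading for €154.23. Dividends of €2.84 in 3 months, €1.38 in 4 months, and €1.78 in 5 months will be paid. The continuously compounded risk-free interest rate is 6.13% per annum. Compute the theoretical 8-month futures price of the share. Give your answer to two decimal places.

PV(dividends) I = 2.84·e^(−0.0613·3/12) + 1.38·e^(−0.0613·4/12) + 1.78·e^(−0.0613·5/12)
I = 2.7968 + 1.3521 + 1.7351 = 5.8840
F = (S − I)·e^(rT) = (154.23 − 5.8840) · e^(0.0613·8/12)
= 148.3460 · e^0.040867 = 148.3460 × 1.041714 = €154.53

€154.53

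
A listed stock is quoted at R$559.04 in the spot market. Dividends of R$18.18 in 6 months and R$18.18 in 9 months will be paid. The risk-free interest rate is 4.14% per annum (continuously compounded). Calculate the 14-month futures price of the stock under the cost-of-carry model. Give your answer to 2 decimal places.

PV(dividends) I = 18.18·e^(−0.0414·6/12) + 18.18·e^(−0.0414·9/12)
I = 17.8075 + 17.6242 = 35.4317
F = (S − I)·e^(rT) = (559.04 − 35.4317) · e^(0.0414·14/12)
= 523.6083 · e^0.048300 = 523.6083 × 1.049485 = R$549.52

R$549.52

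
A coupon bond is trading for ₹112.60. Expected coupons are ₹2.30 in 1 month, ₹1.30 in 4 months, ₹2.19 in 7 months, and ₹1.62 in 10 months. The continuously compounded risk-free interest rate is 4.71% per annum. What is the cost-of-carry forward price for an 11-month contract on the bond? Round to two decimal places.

₹109.99

PV(coupons) I = 2.30·e^(−0.0471·1/12) + 1.30·e^(−0.0471·4/12) + 2.19·e^(−0.0471·7/12) + 1.62·e^(−0.0471·10/12)
I = 2.2910 + 1.2797 + 2.1306 + 1.5576 = 7.2589
F = (S − I)·e^(rT) = (112.60 − 7.2589) · e^(0.0471·11/12)
= 105.3411 · e^0.043175 = 105.3411 × 1.044121 = ₹109.99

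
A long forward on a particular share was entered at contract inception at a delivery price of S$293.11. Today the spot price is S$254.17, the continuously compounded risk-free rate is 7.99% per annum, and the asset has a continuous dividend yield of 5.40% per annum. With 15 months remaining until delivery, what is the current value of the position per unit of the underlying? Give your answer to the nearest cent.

Current fair forward for the remaining 15 months: F = S·e^((r − q)·T), (r − q) = 0.0799 − 0.0540 = 0.0259
F = 254.17 · e^(0.0259 × 15/12) = 254.17 × 1.032905 = 262.5335
Value of long forward = (F − K)·e^(−rT) = (262.5335 − 293.11) · e^(−0.0799·15/12)
= -30.5765 × 0.904951 = -27.67

-S$27.67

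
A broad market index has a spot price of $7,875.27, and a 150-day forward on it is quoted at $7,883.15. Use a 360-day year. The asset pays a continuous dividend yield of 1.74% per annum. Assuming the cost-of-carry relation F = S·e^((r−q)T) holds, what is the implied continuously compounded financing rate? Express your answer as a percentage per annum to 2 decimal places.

From F = S·e^((r−q)T): (r − q) = ln(F/S)/T
ln(7883.15/7875.27) = ln(1.001001) = 0.001000
(r − q) = 0.001000 / (150/360) = 0.002400
r = ln(F/S)/T + q = 0.002400 + 0.0174 = 0.019800
r = 1.98%

1.98%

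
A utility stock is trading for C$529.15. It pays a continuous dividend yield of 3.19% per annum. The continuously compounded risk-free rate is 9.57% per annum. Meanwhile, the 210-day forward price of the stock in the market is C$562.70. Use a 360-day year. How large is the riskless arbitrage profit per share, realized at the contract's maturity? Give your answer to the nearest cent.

C$13.49 per share

Fair forward: F* = S·e^(carry·T), with carry = (r − q) = 0.0957 − 0.0319 = 0.0638
F* = 529.15 · e^(0.0638 × 210/360) = 529.15 · e^0.037217 = 529.15 × 1.037918 = C$549.2143
Market C$562.70 > fair C$549.2143: forward overpriced → cash-and-carry (buy spot, short the forward).
At maturity, profit = |F_mkt − F*| = |562.70 − 549.2143| = C$13.49 per share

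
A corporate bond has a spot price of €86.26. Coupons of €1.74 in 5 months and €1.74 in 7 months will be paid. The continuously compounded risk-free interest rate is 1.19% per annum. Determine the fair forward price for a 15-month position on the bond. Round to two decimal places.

€84.04

PV(coupons) I = 1.74·e^(−0.0119·5/12) + 1.74·e^(−0.0119·7/12)
I = 1.7314 + 1.7280 = 3.4594
F = (S − I)·e^(rT) = (86.26 − 3.4594) · e^(0.0119·15/12)
= 82.8006 · e^0.014875 = 82.8006 × 1.014986 = €84.04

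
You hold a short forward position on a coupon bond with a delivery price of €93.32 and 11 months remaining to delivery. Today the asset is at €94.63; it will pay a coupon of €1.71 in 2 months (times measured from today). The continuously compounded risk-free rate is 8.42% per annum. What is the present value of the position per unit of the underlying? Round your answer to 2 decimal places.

-€6.56

PV(remaining coupons) I = 1.71·e^(−0.0842·2/12) = 1.6862
Current forward F = (S − I)·e^(rT) = (94.63 − 1.6862)·e^(0.0842·11/12) = 92.9438 × 1.080240 = 100.4016
Value (long) = (F − K)·e^(−rT) = (100.4016 − 93.32) × 0.925720 = 6.5556
Short position value = −(long value) = -€6.56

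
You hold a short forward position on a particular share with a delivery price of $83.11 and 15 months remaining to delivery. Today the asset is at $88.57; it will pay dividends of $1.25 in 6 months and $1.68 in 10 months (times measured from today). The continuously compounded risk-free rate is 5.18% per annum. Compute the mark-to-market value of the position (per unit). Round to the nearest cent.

PV(remaining dividends) I = 1.25·e^(−0.0518·6/12) + 1.68·e^(−0.0518·10/12) = 2.8271
Current forward F = (S − I)·e^(rT) = (88.57 − 2.8271)·e^(0.0518·15/12) = 85.7429 × 1.066892 = 91.4784
Value (long) = (F − K)·e^(−rT) = (91.4784 − 83.11) × 0.937302 = 7.8437
Short position value = −(long value) = -$7.84

-$7.84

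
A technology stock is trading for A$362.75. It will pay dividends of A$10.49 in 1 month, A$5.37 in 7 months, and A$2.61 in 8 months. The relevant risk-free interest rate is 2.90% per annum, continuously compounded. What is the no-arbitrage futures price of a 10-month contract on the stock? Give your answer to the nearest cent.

A$352.87

PV(dividends) I = 10.49·e^(−0.0290·1/12) + 5.37·e^(−0.0290·7/12) + 2.61·e^(−0.0290·8/12)
I = 10.4647 + 5.2799 + 2.5600 = 18.3046
F = (S − I)·e^(rT) = (362.75 − 18.3046) · e^(0.0290·10/12)
= 344.4454 · e^0.024167 = 344.4454 × 1.024461 = A$352.87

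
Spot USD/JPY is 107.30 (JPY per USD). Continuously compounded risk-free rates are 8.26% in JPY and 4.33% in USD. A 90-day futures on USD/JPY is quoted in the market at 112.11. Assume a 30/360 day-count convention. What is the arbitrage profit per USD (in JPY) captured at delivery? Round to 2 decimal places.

3.75 per USD (in JPY)

Fair futures: F* = S·e^(carry·T), with carry = (r_JPY − r_USD) = 0.0826 − 0.0433 = 0.0393
F* = 107.30 · e^(0.0393 × 90/360) = 107.30 · e^0.009825 = 107.30 × 1.009873 = 108.3594
Market 112.11 > fair 108.3594: forward overpriced → cash-and-carry (buy spot, short the forward).
At maturity, profit = |F_mkt − F*| = |112.11 − 108.3594| = 3.75 per USD (in JPY)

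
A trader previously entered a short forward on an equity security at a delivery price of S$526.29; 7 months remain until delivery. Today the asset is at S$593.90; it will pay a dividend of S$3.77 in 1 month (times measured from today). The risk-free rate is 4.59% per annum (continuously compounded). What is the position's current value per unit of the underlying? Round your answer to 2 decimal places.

-S$77.76

PV(remaining dividends) I = 3.77·e^(−0.0459·1/12) = 3.7556
Current forward F = (S − I)·e^(rT) = (593.90 − 3.7556)·e^(0.0459·7/12) = 590.1444 × 1.027137 = 606.1591
Value (long) = (F − K)·e^(−rT) = (606.1591 − 526.29) × 0.973580 = 77.7590
Short position value = −(long value) = -S$77.76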